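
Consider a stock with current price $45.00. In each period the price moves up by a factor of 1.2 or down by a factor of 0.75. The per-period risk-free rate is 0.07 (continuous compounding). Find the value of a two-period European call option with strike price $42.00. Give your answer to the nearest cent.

Risk-neutral probability p = (e^0.07 − 0.75)/(1.2 − 0.75) = 0.3225/0.4500 = 0.7167
Terminal stock prices: S_uu = 64.8, S_ud = 40.5, S_dd = 25.31
Terminal payoffs (S − K): max(22.8, 0) = 22.8, max(-1.5, 0) = 0, max(-16.69, 0) = 0
Node u (S = 54): V_u = e^(−0.07)·[0.7167·22.8000 + 0.2833·0.0000] = 15.2357
Node d (S = 33.75): V_d = e^(−0.07)·[0.7167·0.0000 + 0.2833·0.0000] = 0.0000
Node 0 (S = 45): V_0 = e^(−0.07)·[0.7167·15.2357 + 0.2833·0.0000] = 10.1810

$10.18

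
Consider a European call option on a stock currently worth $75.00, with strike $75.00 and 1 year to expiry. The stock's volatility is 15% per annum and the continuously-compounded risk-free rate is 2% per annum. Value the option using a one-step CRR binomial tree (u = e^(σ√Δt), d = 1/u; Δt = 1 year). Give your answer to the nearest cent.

$6.30

CRR parameters: u = e^(σ√Δt) = e^(0.15·√1) = 1.1618, d = 1/u = 0.8607
Per-period rate: rΔt = 0.02·1 = 0.02, so R = e^0.02 = 1.0202
Risk-neutral probability p = (e^0.02 − 0.8607)/(1.1618 − 0.8607) = 0.1595/0.3011 = 0.5297
Terminal stock prices: S_u = 87.14, S_d = 64.55
Terminal payoffs (S − K): max(12.14, 0) = 12.14, max(-10.45, 0) = 0
Node 0 (S = 75): V_0 = e^(−0.02)·[0.5297·12.1376 + 0.4703·0.0000] = 6.3014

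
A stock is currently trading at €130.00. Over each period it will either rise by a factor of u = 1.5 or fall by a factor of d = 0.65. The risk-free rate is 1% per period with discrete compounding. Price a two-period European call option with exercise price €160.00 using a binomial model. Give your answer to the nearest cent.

Risk-neutral probability p = (1 + 0.01 − 0.65)/(1.5 − 0.65) = 0.3600/0.8500 = 0.4235
Terminal stock prices: S_uu = 292.5, S_ud = 126.8, S_dd = 54.93
Terminal payoffs (S − K): max(132.5, 0) = 132.5, max(-33.25, 0) = 0, max(-105.1, 0) = 0
Node u (S = 195): V_u = 1/1.01·[0.4235·132.5000 + 0.5765·0.0000] = 55.5620
Node d (S = 84.5): V_d = 1/1.01·[0.4235·0.0000 + 0.5765·0.0000] = 0.0000
Node 0 (S = 130): V_0 = 1/1.01·[0.4235·55.5620 + 0.5765·0.0000] = 23.2992

€23.30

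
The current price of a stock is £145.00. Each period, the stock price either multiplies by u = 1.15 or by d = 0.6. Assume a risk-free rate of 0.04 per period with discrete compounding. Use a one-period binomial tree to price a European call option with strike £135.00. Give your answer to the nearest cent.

£24.42

Risk-neutral probability p = (1 + 0.04 − 0.6)/(1.15 − 0.6) = 0.4400/0.5500 = 0.8000
Terminal stock prices: S_u = 166.8, S_d = 87
Terminal payoffs (S − K): max(31.75, 0) = 31.75, max(-48, 0) = 0
Node 0 (S = 145): V_0 = 1/1.04·[0.8000·31.7500 + 0.2000·0.0000] = 24.4231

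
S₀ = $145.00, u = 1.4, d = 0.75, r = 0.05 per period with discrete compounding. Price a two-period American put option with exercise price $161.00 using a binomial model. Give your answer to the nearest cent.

$28.77

Risk-neutral probability p = (1 + 0.05 − 0.75)/(1.4 − 0.75) = 0.3000/0.6500 = 0.4615
Terminal stock prices: S_uu = 284.2, S_ud = 152.2, S_dd = 81.56
Terminal payoffs (K − S): max(-123.2, 0) = 0, max(8.75, 0) = 8.75, max(79.44, 0) = 79.44
Node u (S = 203): continuation = 1/1.05·[0.4615·0.0000 + 0.5385·8.7500] = 4.4872; exercise value = 0.0000 ≤ continuation, so V_u = 4.4872
Node d (S = 108.8): continuation = 1/1.05·[0.4615·8.7500 + 0.5385·79.4375] = 44.5833; exercise value = 52.2500 > continuation, so V_d = 52.2500 (exercise)
Node 0 (S = 145): continuation = 1/1.05·[0.4615·4.4872 + 0.5385·52.2500] = 28.7673; exercise value = 16.0000 ≤ continuation, so V_0 = 28.7673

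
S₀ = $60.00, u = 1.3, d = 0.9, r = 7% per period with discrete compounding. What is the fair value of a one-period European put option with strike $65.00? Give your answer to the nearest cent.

Risk-neutral probability p = (1 + 0.07 − 0.9)/(1.3 − 0.9) = 0.1700/0.4000 = 0.4250
Terminal stock prices: S_u = 78, S_d = 54
Terminal payoffs (K − S): max(-13, 0) = 0, max(11, 0) = 11
Node 0 (S = 60): V_0 = 1/1.07·[0.4250·0.0000 + 0.5750·11.0000] = 5.9112

$5.91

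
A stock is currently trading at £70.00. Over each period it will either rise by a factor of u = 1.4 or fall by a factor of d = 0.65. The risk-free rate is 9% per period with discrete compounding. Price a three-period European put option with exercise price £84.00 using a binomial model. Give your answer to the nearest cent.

£13.42

Risk-neutral probability p = (1 + 0.09 − 0.65)/(1.4 − 0.65) = 0.4400/0.7500 = 0.5867
Terminal stock prices: S_uuu = 192.1, S_uud = 89.18, S_udd = 41.41, S_ddd = 19.22
Terminal payoffs (K − S): max(-108.1, 0) = 0, max(-5.18, 0) = 0, max(42.59, 0) = 42.59, max(64.78, 0) = 64.78
Node uu (S = 137.2): V_uu = 1/1.09·[0.5867·0.0000 + 0.4133·0.0000] = 0.0000
Node ud (S = 63.7): V_ud = 1/1.09·[0.5867·0.0000 + 0.4133·42.5950] = 16.1522
Node dd (S = 29.58): V_dd = 1/1.09·[0.5867·42.5950 + 0.4133·64.7763] = 47.4892
Node u (S = 98): V_u = 1/1.09·[0.5867·0.0000 + 0.4133·16.1522] = 6.1250
Node d (S = 45.5): V_d = 1/1.09·[0.5867·16.1522 + 0.4133·47.4892] = 26.7017
Node 0 (S = 70): V_0 = 1/1.09·[0.5867·6.1250 + 0.4133·26.7017] = 13.4221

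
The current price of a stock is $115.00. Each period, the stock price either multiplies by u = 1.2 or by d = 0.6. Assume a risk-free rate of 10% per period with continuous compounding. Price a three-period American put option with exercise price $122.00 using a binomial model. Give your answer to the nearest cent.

$13.73

Risk-neutral probability p = (e^0.1 − 0.6)/(1.2 − 0.6) = 0.5052/0.6000 = 0.8420
Terminal stock prices: S_uuu = 198.7, S_uud = 99.36, S_udd = 49.68, S_ddd = 24.84
Terminal payoffs (K − S): max(-76.72, 0) = 0, max(22.64, 0) = 22.64, max(72.32, 0) = 72.32, max(97.16, 0) = 97.16
Node uu (S = 165.6): continuation = e^(−0.1)·[0.8420·0.0000 + 0.1580·22.6400] = 3.2377; exercise value = 0.0000 ≤ continuation, so V_uu = 3.2377
Node ud (S = 82.8): continuation = e^(−0.1)·[0.8420·22.6400 + 0.1580·72.3200] = 27.5902; exercise value = 39.2000 > continuation, so V_ud = 39.2000 (exercise)
Node dd (S = 41.4): continuation = e^(−0.1)·[0.8420·72.3200 + 0.1580·97.1600] = 68.9902; exercise value = 80.6000 > continuation, so V_dd = 80.6000 (exercise)
Node u (S = 138): continuation = e^(−0.1)·[0.8420·3.2377 + 0.1580·39.2000] = 8.0725; exercise value = 0.0000 ≤ continuation, so V_u = 8.0725
Node d (S = 69): continuation = e^(−0.1)·[0.8420·39.2000 + 0.1580·80.6000] = 41.3902; exercise value = 53.0000 > continuation, so V_d = 53.0000 (exercise)
Node 0 (S = 115): continuation = e^(−0.1)·[0.8420·8.0725 + 0.1580·53.0000] = 13.7293; exercise value = 7.0000 ≤ continuation, so V_0 = 13.7293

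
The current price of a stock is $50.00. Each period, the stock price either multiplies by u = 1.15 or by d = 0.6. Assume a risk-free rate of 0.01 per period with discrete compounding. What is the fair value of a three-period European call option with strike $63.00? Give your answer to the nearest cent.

$5.24

Risk-neutral probability p = (1 + 0.01 − 0.6)/(1.15 − 0.6) = 0.4100/0.5500 = 0.7455
Terminal stock prices: S_uuu = 76.04, S_uud = 39.67, S_udd = 20.7, S_ddd = 10.8
Terminal payoffs (S − K): max(13.04, 0) = 13.04, max(-23.33, 0) = 0, max(-42.3, 0) = 0, max(-52.2, 0) = 0
Node uu (S = 66.12): V_uu = 1/1.01·[0.7455·13.0437 + 0.2545·0.0000] = 9.6273
Node ud (S = 34.5): V_ud = 1/1.01·[0.7455·0.0000 + 0.2545·0.0000] = 0.0000
Node dd (S = 18): V_dd = 1/1.01·[0.7455·0.0000 + 0.2545·0.0000] = 0.0000
Node u (S = 57.5): V_u = 1/1.01·[0.7455·9.6273 + 0.2545·0.0000] = 7.1056
Node d (S = 30): V_d = 1/1.01·[0.7455·0.0000 + 0.2545·0.0000] = 0.0000
Node 0 (S = 50): V_0 = 1/1.01·[0.7455·7.1056 + 0.2545·0.0000] = 5.2445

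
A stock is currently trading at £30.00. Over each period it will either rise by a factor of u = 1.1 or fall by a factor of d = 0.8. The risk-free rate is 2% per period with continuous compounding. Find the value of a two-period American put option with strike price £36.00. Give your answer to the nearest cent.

£6.00

Risk-neutral probability p = (e^0.02 − 0.8)/(1.1 − 0.8) = 0.2202/0.3000 = 0.7340
Terminal stock prices: S_uu = 36.3, S_ud = 26.4, S_dd = 19.2
Terminal payoffs (K − S): max(-0.3, 0) = 0, max(9.6, 0) = 9.6, max(16.8, 0) = 16.8
Node u (S = 33): continuation = e^(−0.02)·[0.7340·0.0000 + 0.2660·9.6000] = 2.5030; exercise value = 3.0000 > continuation, so V_u = 3.0000 (exercise)
Node d (S = 24): continuation = e^(−0.02)·[0.7340·9.6000 + 0.2660·16.8000] = 11.2872; exercise value = 12.0000 > continuation, so V_d = 12.0000 (exercise)
Node 0 (S = 30): continuation = e^(−0.02)·[0.7340·3.0000 + 0.2660·12.0000] = 5.2872; exercise value = 6.0000 > continuation, so V_0 = 6.0000 (exercise)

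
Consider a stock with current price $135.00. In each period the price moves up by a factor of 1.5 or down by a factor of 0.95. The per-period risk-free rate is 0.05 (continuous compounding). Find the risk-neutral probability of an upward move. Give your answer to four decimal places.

Risk-neutral probability p = (e^0.05 − 0.95)/(1.5 − 0.95) = 0.1013/0.5500 = 0.1841

p = 0.1841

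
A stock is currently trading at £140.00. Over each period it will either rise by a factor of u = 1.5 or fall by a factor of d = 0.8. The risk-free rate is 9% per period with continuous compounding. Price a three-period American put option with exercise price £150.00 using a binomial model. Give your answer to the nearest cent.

£21.82

Risk-neutral probability p = (e^0.09 − 0.8)/(1.5 − 0.8) = 0.2942/0.7000 = 0.4202
Terminal stock prices: S_uuu = 472.5, S_uud = 252, S_udd = 134.4, S_ddd = 71.68
Terminal payoffs (K − S): max(-322.5, 0) = 0, max(-102, 0) = 0, max(15.6, 0) = 15.6, max(78.32, 0) = 78.32
Node uu (S = 315): continuation = e^(−0.09)·[0.4202·0.0000 + 0.5798·0.0000] = 0.0000; exercise value = 0.0000 ≤ continuation, so V_uu = 0.0000
Node ud (S = 168): continuation = e^(−0.09)·[0.4202·0.0000 + 0.5798·15.6000] = 8.2657; exercise value = 0.0000 ≤ continuation, so V_ud = 8.2657
Node dd (S = 89.6): continuation = e^(−0.09)·[0.4202·15.6000 + 0.5798·78.3200] = 47.4897; exercise value = 60.4000 > continuation, so V_dd = 60.4000 (exercise)
Node u (S = 210): continuation = e^(−0.09)·[0.4202·0.0000 + 0.5798·8.2657] = 4.3796; exercise value = 0.0000 ≤ continuation, so V_u = 4.3796
Node d (S = 112): continuation = e^(−0.09)·[0.4202·8.2657 + 0.5798·60.4000] = 35.1778; exercise value = 38.0000 > continuation, so V_d = 38.0000 (exercise)
Node 0 (S = 140): continuation = e^(−0.09)·[0.4202·4.3796 + 0.5798·38.0000] = 21.8165; exercise value = 10.0000 ≤ continuation, so V_0 = 21.8165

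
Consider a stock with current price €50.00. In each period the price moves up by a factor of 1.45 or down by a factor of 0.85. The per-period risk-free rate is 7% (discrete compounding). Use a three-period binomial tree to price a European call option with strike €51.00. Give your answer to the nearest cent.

€12.58

Risk-neutral probability p = (1 + 0.07 − 0.85)/(1.45 − 0.85) = 0.2200/0.6000 = 0.3667
Terminal stock prices: S_uuu = 152.4, S_uud = 89.36, S_udd = 52.38, S_ddd = 30.71
Terminal payoffs (S − K): max(101.4, 0) = 101.4, max(38.36, 0) = 38.36, max(1.381, 0) = 1.381, max(-20.29, 0) = 0
Node uu (S = 105.1): V_uu = 1/1.07·[0.3667·101.4313 + 0.6333·38.3563] = 57.4614
Node ud (S = 61.62): V_ud = 1/1.07·[0.3667·38.3563 + 0.6333·1.3812] = 13.9614
Node dd (S = 36.12): V_dd = 1/1.07·[0.3667·1.3812 + 0.6333·0.0000] = 0.4733
Node u (S = 72.5): V_u = 1/1.07·[0.3667·57.4614 + 0.6333·13.9614] = 27.9546
Node d (S = 42.5): V_d = 1/1.07·[0.3667·13.9614 + 0.6333·0.4733] = 5.0645
Node 0 (S = 50): V_0 = 1/1.07·[0.3667·27.9546 + 0.6333·5.0645] = 12.5771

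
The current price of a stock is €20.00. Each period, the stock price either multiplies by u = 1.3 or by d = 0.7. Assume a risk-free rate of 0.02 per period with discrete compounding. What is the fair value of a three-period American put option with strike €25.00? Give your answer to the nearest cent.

€6.83

Risk-neutral probability p = (1 + 0.02 − 0.7)/(1.3 − 0.7) = 0.3200/0.6000 = 0.5333
Terminal stock prices: S_uuu = 43.94, S_uud = 23.66, S_udd = 12.74, S_ddd = 6.86
Terminal payoffs (K − S): max(-18.94, 0) = 0, max(1.34, 0) = 1.34, max(12.26, 0) = 12.26, max(18.14, 0) = 18.14
Node uu (S = 33.8): continuation = 1/1.02·[0.5333·0.0000 + 0.4667·1.3400] = 0.6131; exercise value = 0.0000 ≤ continuation, so V_uu = 0.6131
Node ud (S = 18.2): continuation = 1/1.02·[0.5333·1.3400 + 0.4667·12.2600] = 6.3098; exercise value = 6.8000 > continuation, so V_ud = 6.8000 (exercise)
Node dd (S = 9.8): continuation = 1/1.02·[0.5333·12.2600 + 0.4667·18.1400] = 14.7098; exercise value = 15.2000 > continuation, so V_dd = 15.2000 (exercise)
Node u (S = 26): continuation = 1/1.02·[0.5333·0.6131 + 0.4667·6.8000] = 3.4317; exercise value = 0.0000 ≤ continuation, so V_u = 3.4317
Node d (S = 14): continuation = 1/1.02·[0.5333·6.8000 + 0.4667·15.2000] = 10.5098; exercise value = 11.0000 > continuation, so V_d = 11.0000 (exercise)
Node 0 (S = 20): continuation = 1/1.02·[0.5333·3.4317 + 0.4667·11.0000] = 6.8270; exercise value = 5.0000 ≤ continuation, so V_0 = 6.8270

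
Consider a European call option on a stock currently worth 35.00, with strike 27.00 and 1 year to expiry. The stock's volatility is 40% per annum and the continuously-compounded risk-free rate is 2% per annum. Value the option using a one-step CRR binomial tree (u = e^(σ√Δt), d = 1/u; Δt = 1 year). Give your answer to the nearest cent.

CRR parameters: u = e^(σ√Δt) = e^(0.4·√1) = 1.4918, d = 1/u = 0.6703
Per-period rate: rΔt = 0.02·1 = 0.02, so R = e^0.02 = 1.0202
Risk-neutral probability p = (e^0.02 − 0.6703)/(1.4918 − 0.6703) = 0.3499/0.8215 = 0.4259
Terminal stock prices: S_u = 52.21, S_d = 23.46
Terminal payoffs (S − K): max(25.21, 0) = 25.21, max(-3.539, 0) = 0
Node 0 (S = 35): V_0 = e^(−0.02)·[0.4259·25.2139 + 0.5741·0.0000] = 10.5260

10.53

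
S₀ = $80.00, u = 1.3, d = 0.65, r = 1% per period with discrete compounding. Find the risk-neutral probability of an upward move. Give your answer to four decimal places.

Risk-neutral probability p = (1 + 0.01 − 0.65)/(1.3 − 0.65) = 0.3600/0.6500 = 0.5538

p = 0.5538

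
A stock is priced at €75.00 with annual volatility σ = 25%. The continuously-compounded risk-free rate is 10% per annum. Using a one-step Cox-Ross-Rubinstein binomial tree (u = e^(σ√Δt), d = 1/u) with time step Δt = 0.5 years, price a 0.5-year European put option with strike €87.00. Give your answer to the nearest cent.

CRR parameters: u = e^(σ√Δt) = e^(0.25·√0.5) = 1.1934, d = 1/u = 0.8380
Per-period rate: rΔt = 0.1·0.5 = 0.05, so R = e^0.05 = 1.0513
Risk-neutral probability p = (e^0.05 − 0.8380)/(1.1934 − 0.8380) = 0.2133/0.3554 = 0.6002
Terminal stock prices: S_u = 89.5, S_d = 62.85
Terminal payoffs (K − S): max(-2.502, 0) = 0, max(24.15, 0) = 24.15
Node 0 (S = 75): V_0 = e^(−0.05)·[0.6002·0.0000 + 0.3998·24.1525] = 9.1856

€9.19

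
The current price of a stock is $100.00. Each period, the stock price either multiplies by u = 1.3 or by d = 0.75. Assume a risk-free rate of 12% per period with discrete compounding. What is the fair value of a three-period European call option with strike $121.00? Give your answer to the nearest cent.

$23.21

Risk-neutral probability p = (1 + 0.12 − 0.75)/(1.3 − 0.75) = 0.3700/0.5500 = 0.6727
Terminal stock prices: S_uuu = 219.7, S_uud = 126.8, S_udd = 73.12, S_ddd = 42.19
Terminal payoffs (S − K): max(98.7, 0) = 98.7, max(5.75, 0) = 5.75, max(-47.88, 0) = 0, max(-78.81, 0) = 0
Node uu (S = 169): V_uu = 1/1.12·[0.6727·98.7000 + 0.3273·5.7500] = 60.9643
Node ud (S = 97.5): V_ud = 1/1.12·[0.6727·5.7500 + 0.3273·0.0000] = 3.4537
Node dd (S = 56.25): V_dd = 1/1.12·[0.6727·0.0000 + 0.3273·0.0000] = 0.0000
Node u (S = 130): V_u = 1/1.12·[0.6727·60.9643 + 0.3273·3.4537] = 37.6274
Node d (S = 75): V_d = 1/1.12·[0.6727·3.4537 + 0.3273·0.0000] = 2.0745
Node 0 (S = 100): V_0 = 1/1.12·[0.6727·37.6274 + 0.3273·2.0745] = 23.2070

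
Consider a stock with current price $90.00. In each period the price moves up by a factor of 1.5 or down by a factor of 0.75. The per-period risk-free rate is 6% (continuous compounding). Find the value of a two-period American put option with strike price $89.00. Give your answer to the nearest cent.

Risk-neutral probability p = (e^0.06 − 0.75)/(1.5 − 0.75) = 0.3118/0.7500 = 0.4158
Terminal stock prices: S_uu = 202.5, S_ud = 101.2, S_dd = 50.62
Terminal payoffs (K − S): max(-113.5, 0) = 0, max(-12.25, 0) = 0, max(38.38, 0) = 38.38
Node u (S = 135): continuation = e^(−0.06)·[0.4158·0.0000 + 0.5842·0.0000] = 0.0000; exercise value = 0.0000 ≤ continuation, so V_u = 0.0000
Node d (S = 67.5): continuation = e^(−0.06)·[0.4158·0.0000 + 0.5842·38.3750] = 21.1138; exercise value = 21.5000 > continuation, so V_d = 21.5000 (exercise)
Node 0 (S = 90): continuation = e^(−0.06)·[0.4158·0.0000 + 0.5842·21.5000] = 11.8292; exercise value = 0.0000 ≤ continuation, so V_0 = 11.8292

$11.83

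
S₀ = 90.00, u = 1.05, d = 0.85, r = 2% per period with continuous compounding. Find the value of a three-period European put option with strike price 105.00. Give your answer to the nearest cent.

8.89

Risk-neutral probability p = (e^0.02 − 0.85)/(1.05 − 0.85) = 0.1702/0.2000 = 0.8510
Terminal stock prices: S_uuu = 104.2, S_uud = 84.34, S_udd = 68.28, S_ddd = 55.27
Terminal payoffs (K − S): max(0.8137, 0) = 0.8137, max(20.66, 0) = 20.66, max(36.72, 0) = 36.72, max(49.73, 0) = 49.73
Node uu (S = 99.23): V_uu = e^(−0.02)·[0.8510·0.8137 + 0.1490·20.6587] = 3.6959
Node ud (S = 80.33): V_ud = e^(−0.02)·[0.8510·20.6587 + 0.1490·36.7238] = 22.5959
Node dd (S = 65.02): V_dd = e^(−0.02)·[0.8510·36.7238 + 0.1490·49.7288] = 37.8959
Node u (S = 94.5): V_u = e^(−0.02)·[0.8510·3.6959 + 0.1490·22.5959] = 6.3829
Node d (S = 76.5): V_d = e^(−0.02)·[0.8510·22.5959 + 0.1490·37.8959] = 24.3829
Node 0 (S = 90): V_0 = e^(−0.02)·[0.8510·6.3829 + 0.1490·24.3829] = 8.8853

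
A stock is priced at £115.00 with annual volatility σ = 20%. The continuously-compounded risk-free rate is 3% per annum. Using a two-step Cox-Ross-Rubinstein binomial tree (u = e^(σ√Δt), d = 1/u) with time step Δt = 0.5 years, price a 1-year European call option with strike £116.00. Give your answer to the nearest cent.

CRR parameters: u = e^(σ√Δt) = e^(0.2·√0.5) = 1.1519, d = 1/u = 0.8681
Per-period rate: rΔt = 0.03·0.5 = 0.015, so R = e^0.015 = 1.0151
Risk-neutral probability p = (e^0.015 − 0.8681)/(1.1519 − 0.8681) = 0.1470/0.2838 = 0.5180
Terminal stock prices: S_uu = 152.6, S_ud = 115, S_dd = 86.67
Terminal payoffs (S − K): max(36.59, 0) = 36.59, max(-1, 0) = 0, max(-29.33, 0) = 0
Node u (S = 132.5): V_u = e^(−0.015)·[0.5180·36.5931 + 0.4820·0.0000] = 18.6715
Node d (S = 99.83): V_d = e^(−0.015)·[0.5180·0.0000 + 0.4820·0.0000] = 0.0000
Node 0 (S = 115): V_0 = e^(−0.015)·[0.5180·18.6715 + 0.4820·0.0000] = 9.5271

£9.53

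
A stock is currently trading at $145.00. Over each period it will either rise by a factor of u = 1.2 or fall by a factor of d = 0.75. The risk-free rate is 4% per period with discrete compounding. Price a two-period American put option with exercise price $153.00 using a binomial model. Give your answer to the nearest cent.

Risk-neutral probability p = (1 + 0.04 − 0.75)/(1.2 − 0.75) = 0.2900/0.4500 = 0.6444
Terminal stock prices: S_uu = 208.8, S_ud = 130.5, S_dd = 81.56
Terminal payoffs (K − S): max(-55.8, 0) = 0, max(22.5, 0) = 22.5, max(71.44, 0) = 71.44
Node u (S = 174): continuation = 1/1.04·[0.6444·0.0000 + 0.3556·22.5000] = 7.6923; exercise value = 0.0000 ≤ continuation, so V_u = 7.6923
Node d (S = 108.8): continuation = 1/1.04·[0.6444·22.5000 + 0.3556·71.4375] = 38.3654; exercise value = 44.2500 > continuation, so V_d = 44.2500 (exercise)
Node 0 (S = 145): continuation = 1/1.04·[0.6444·7.6923 + 0.3556·44.2500] = 19.8948; exercise value = 8.0000 ≤ continuation, so V_0 = 19.8948

$19.89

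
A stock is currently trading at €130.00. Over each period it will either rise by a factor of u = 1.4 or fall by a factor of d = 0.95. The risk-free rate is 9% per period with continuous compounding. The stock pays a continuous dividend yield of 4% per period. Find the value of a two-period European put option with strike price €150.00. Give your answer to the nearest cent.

Per-period risk-free factor R = e^0.09 = 1.0942; dividend-adjusted growth = e^(0.09−0.04) = 1.0513.
Risk-neutral probability p = (1.0513 − 0.95)/(1.4 − 0.95) = 0.1013/0.4500 = 0.2250
Terminal stock prices: S_uu = 254.8, S_ud = 172.9, S_dd = 117.3
Terminal payoffs (K − S): max(-104.8, 0) = 0, max(-22.9, 0) = 0, max(32.67, 0) = 32.67
Node u (S = 182): V_u = e^(−0.09)·[0.2250·0.0000 + 0.7750·0.0000] = 0.0000
Node d (S = 123.5): V_d = e^(−0.09)·[0.2250·0.0000 + 0.7750·32.6750] = 23.1422
Node 0 (S = 130): V_0 = e^(−0.09)·[0.2250·0.0000 + 0.7750·23.1422] = 16.3905

€16.39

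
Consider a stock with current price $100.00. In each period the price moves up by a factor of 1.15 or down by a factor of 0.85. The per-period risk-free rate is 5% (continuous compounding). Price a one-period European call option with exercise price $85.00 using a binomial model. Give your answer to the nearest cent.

$19.15

Risk-neutral probability p = (e^0.05 − 0.85)/(1.15 − 0.85) = 0.2013/0.3000 = 0.6709
Terminal stock prices: S_u = 115, S_d = 85
Terminal payoffs (S − K): max(30, 0) = 30, max(0, 0) = 0
Node 0 (S = 100): V_0 = e^(−0.05)·[0.6709·30.0000 + 0.3291·0.0000] = 19.1455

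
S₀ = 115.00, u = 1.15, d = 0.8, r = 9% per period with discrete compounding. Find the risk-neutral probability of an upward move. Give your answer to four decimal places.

Risk-neutral probability p = (1 + 0.09 − 0.8)/(1.15 − 0.8) = 0.2900/0.3500 = 0.8286

p = 0.8286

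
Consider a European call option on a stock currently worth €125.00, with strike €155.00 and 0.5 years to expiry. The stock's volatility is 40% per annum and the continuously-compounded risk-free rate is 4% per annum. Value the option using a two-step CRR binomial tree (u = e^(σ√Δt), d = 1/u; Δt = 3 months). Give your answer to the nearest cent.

CRR parameters: u = e^(σ√Δt) = e^(0.4·√0.25) = 1.2214, d = 1/u = 0.8187
Per-period rate: rΔt = 0.04·0.25 = 0.01, so R = e^0.01 = 1.0101
Risk-neutral probability p = (e^0.01 − 0.8187)/(1.2214 − 0.8187) = 0.1913/0.4027 = 0.4751
Terminal stock prices: S_uu = 186.5, S_ud = 125, S_dd = 83.79
Terminal payoffs (S − K): max(31.48, 0) = 31.48, max(-30, 0) = 0, max(-71.21, 0) = 0
Node u (S = 152.7): V_u = e^(−0.01)·[0.4751·31.4781 + 0.5249·0.0000] = 14.8072
Node d (S = 102.3): V_d = e^(−0.01)·[0.4751·0.0000 + 0.5249·0.0000] = 0.0000
Node 0 (S = 125): V_0 = e^(−0.01)·[0.4751·14.8072 + 0.5249·0.0000] = 6.9653

€6.97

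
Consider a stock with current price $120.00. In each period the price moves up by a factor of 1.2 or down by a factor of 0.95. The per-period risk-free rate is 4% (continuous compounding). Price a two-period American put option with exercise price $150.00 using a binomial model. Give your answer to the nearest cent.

Risk-neutral probability p = (e^0.04 − 0.95)/(1.2 − 0.95) = 0.0908/0.2500 = 0.3632
Terminal stock prices: S_uu = 172.8, S_ud = 136.8, S_dd = 108.3
Terminal payoffs (K − S): max(-22.8, 0) = 0, max(13.2, 0) = 13.2, max(41.7, 0) = 41.7
Node u (S = 144): continuation = e^(−0.04)·[0.3632·0.0000 + 0.6368·13.2000] = 8.0756; exercise value = 6.0000 ≤ continuation, so V_u = 8.0756
Node d (S = 114): continuation = e^(−0.04)·[0.3632·13.2000 + 0.6368·41.7000] = 30.1184; exercise value = 36.0000 > continuation, so V_d = 36.0000 (exercise)
Node 0 (S = 120): continuation = e^(−0.04)·[0.3632·8.0756 + 0.6368·36.0000] = 24.8428; exercise value = 30.0000 > continuation, so V_0 = 30.0000 (exercise)

$30.00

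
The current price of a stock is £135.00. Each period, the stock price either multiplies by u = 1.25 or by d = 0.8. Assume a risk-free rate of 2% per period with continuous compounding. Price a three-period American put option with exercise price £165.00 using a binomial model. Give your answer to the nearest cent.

Risk-neutral probability p = (e^0.02 − 0.8)/(1.25 − 0.8) = 0.2202/0.4500 = 0.4893
Terminal stock prices: S_uuu = 263.7, S_uud = 168.8, S_udd = 108, S_ddd = 69.12
Terminal payoffs (K − S): max(-98.67, 0) = 0, max(-3.75, 0) = 0, max(57, 0) = 57, max(95.88, 0) = 95.88
Node uu (S = 210.9): continuation = e^(−0.02)·[0.4893·0.0000 + 0.5107·0.0000] = 0.0000; exercise value = 0.0000 ≤ continuation, so V_uu = 0.0000
Node ud (S = 135): continuation = e^(−0.02)·[0.4893·0.0000 + 0.5107·57.0000] = 28.5315; exercise value = 30.0000 > continuation, so V_ud = 30.0000 (exercise)
Node dd (S = 86.4): continuation = e^(−0.02)·[0.4893·57.0000 + 0.5107·95.8800] = 75.3328; exercise value = 78.6000 > continuation, so V_dd = 78.6000 (exercise)
Node u (S = 168.8): continuation = e^(−0.02)·[0.4893·0.0000 + 0.5107·30.0000] = 15.0166; exercise value = 0.0000 ≤ continuation, so V_u = 15.0166
Node d (S = 108): continuation = e^(−0.02)·[0.4893·30.0000 + 0.5107·78.6000] = 53.7328; exercise value = 57.0000 > continuation, so V_d = 57.0000 (exercise)
Node 0 (S = 135): continuation = e^(−0.02)·[0.4893·15.0166 + 0.5107·57.0000] = 35.7341; exercise value = 30.0000 ≤ continuation, so V_0 = 35.7341

£35.73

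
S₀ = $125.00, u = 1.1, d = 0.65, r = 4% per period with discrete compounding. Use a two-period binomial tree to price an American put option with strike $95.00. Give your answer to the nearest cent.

Risk-neutral probability p = (1 + 0.04 − 0.65)/(1.1 − 0.65) = 0.3900/0.4500 = 0.8667
Terminal stock prices: S_uu = 151.3, S_ud = 89.38, S_dd = 52.81
Terminal payoffs (K − S): max(-56.25, 0) = 0, max(5.625, 0) = 5.625, max(42.19, 0) = 42.19
Node u (S = 137.5): continuation = 1/1.04·[0.8667·0.0000 + 0.1333·5.6250] = 0.7212; exercise value = 0.0000 ≤ continuation, so V_u = 0.7212
Node d (S = 81.25): continuation = 1/1.04·[0.8667·5.6250 + 0.1333·42.1875] = 10.0962; exercise value = 13.7500 > continuation, so V_d = 13.7500 (exercise)
Node 0 (S = 125): continuation = 1/1.04·[0.8667·0.7212 + 0.1333·13.7500] = 2.3638; exercise value = 0.0000 ≤ continuation, so V_0 = 2.3638

$2.36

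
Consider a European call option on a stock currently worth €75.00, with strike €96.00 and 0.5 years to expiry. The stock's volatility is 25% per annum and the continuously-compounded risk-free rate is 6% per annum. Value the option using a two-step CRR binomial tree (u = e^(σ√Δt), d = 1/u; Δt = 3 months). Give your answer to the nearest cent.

CRR parameters: u = e^(σ√Δt) = e^(0.25·√0.25) = 1.1331, d = 1/u = 0.8825
Per-period rate: rΔt = 0.06·0.25 = 0.015, so R = e^0.015 = 1.0151
Risk-neutral probability p = (e^0.015 − 0.8825)/(1.1331 − 0.8825) = 0.1326/0.2507 = 0.5291
Terminal stock prices: S_uu = 96.3, S_ud = 75, S_dd = 58.41
Terminal payoffs (S − K): max(0.3019, 0) = 0.3019, max(-21, 0) = 0, max(-37.59, 0) = 0
Node u (S = 84.99): V_u = e^(−0.015)·[0.5291·0.3019 + 0.4709·0.0000] = 0.1574
Node d (S = 66.19): V_d = e^(−0.015)·[0.5291·0.0000 + 0.4709·0.0000] = 0.0000
Node 0 (S = 75): V_0 = e^(−0.015)·[0.5291·0.1574 + 0.4709·0.0000] = 0.0820

€0.08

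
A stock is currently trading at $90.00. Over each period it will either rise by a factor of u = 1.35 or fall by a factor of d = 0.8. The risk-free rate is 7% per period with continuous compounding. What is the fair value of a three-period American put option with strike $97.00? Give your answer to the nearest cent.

$13.73

Risk-neutral probability p = (e^0.07 − 0.8)/(1.35 − 0.8) = 0.2725/0.5500 = 0.4955
Terminal stock prices: S_uuu = 221.4, S_uud = 131.2, S_udd = 77.76, S_ddd = 46.08
Terminal payoffs (K − S): max(-124.4, 0) = 0, max(-34.22, 0) = 0, max(19.24, 0) = 19.24, max(50.92, 0) = 50.92
Node uu (S = 164): continuation = e^(−0.07)·[0.4955·0.0000 + 0.5045·0.0000] = 0.0000; exercise value = 0.0000 ≤ continuation, so V_uu = 0.0000
Node ud (S = 97.2): continuation = e^(−0.07)·[0.4955·0.0000 + 0.5045·19.2400] = 9.0509; exercise value = 0.0000 ≤ continuation, so V_ud = 9.0509
Node dd (S = 57.6): continuation = e^(−0.07)·[0.4955·19.2400 + 0.5045·50.9200] = 32.8422; exercise value = 39.4000 > continuation, so V_dd = 39.4000 (exercise)
Node u (S = 121.5): continuation = e^(−0.07)·[0.4955·0.0000 + 0.5045·9.0509] = 4.2577; exercise value = 0.0000 ≤ continuation, so V_u = 4.2577
Node d (S = 72): continuation = e^(−0.07)·[0.4955·9.0509 + 0.5045·39.4000] = 22.7159; exercise value = 25.0000 > continuation, so V_d = 25.0000 (exercise)
Node 0 (S = 90): continuation = e^(−0.07)·[0.4955·4.2577 + 0.5045·25.0000] = 13.7275; exercise value = 7.0000 ≤ continuation, so V_0 = 13.7275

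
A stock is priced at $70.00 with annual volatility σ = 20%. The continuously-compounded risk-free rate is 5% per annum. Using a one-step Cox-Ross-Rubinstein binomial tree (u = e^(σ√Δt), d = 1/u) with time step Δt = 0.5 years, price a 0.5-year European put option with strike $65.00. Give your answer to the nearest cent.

CRR parameters: u = e^(σ√Δt) = e^(0.2·√0.5) = 1.1519, d = 1/u = 0.8681
Per-period rate: rΔt = 0.05·0.5 = 0.025, so R = e^0.025 = 1.0253
Risk-neutral probability p = (e^0.025 − 0.8681)/(1.1519 − 0.8681) = 0.1572/0.2838 = 0.5539
Terminal stock prices: S_u = 80.63, S_d = 60.77
Terminal payoffs (K − S): max(-15.63, 0) = 0, max(4.231, 0) = 4.231
Node 0 (S = 70): V_0 = e^(−0.025)·[0.5539·0.0000 + 0.4461·4.2314] = 1.8410

$1.84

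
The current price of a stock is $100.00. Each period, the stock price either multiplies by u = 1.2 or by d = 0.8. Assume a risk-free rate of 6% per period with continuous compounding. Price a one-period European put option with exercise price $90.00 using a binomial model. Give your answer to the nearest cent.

Risk-neutral probability p = (e^0.06 − 0.8)/(1.2 − 0.8) = 0.2618/0.4000 = 0.6546
Terminal stock prices: S_u = 120, S_d = 80
Terminal payoffs (K − S): max(-30, 0) = 0, max(10, 0) = 10
Node 0 (S = 100): V_0 = e^(−0.06)·[0.6546·0.0000 + 0.3454·10.0000] = 3.2529

$3.25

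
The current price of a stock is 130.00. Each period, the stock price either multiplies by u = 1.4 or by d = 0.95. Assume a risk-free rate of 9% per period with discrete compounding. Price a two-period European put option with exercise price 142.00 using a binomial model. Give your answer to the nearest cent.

9.86

Risk-neutral probability p = (1 + 0.09 − 0.95)/(1.4 − 0.95) = 0.1400/0.4500 = 0.3111
Terminal stock prices: S_uu = 254.8, S_ud = 172.9, S_dd = 117.3
Terminal payoffs (K − S): max(-112.8, 0) = 0, max(-30.9, 0) = 0, max(24.67, 0) = 24.67
Node u (S = 182): V_u = 1/1.09·[0.3111·0.0000 + 0.6889·0.0000] = 0.0000
Node d (S = 123.5): V_d = 1/1.09·[0.3111·0.0000 + 0.6889·24.6750] = 15.5948
Node 0 (S = 130): V_0 = 1/1.09·[0.3111·0.0000 + 0.6889·15.5948] = 9.8560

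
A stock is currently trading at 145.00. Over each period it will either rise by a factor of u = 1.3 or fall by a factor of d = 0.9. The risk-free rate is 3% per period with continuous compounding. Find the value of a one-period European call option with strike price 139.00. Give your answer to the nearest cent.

Risk-neutral probability p = (e^0.03 − 0.9)/(1.3 − 0.9) = 0.1305/0.4000 = 0.3261
Terminal stock prices: S_u = 188.5, S_d = 130.5
Terminal payoffs (S − K): max(49.5, 0) = 49.5, max(-8.5, 0) = 0
Node 0 (S = 145): V_0 = e^(−0.03)·[0.3261·49.5000 + 0.6739·0.0000] = 15.6666

15.67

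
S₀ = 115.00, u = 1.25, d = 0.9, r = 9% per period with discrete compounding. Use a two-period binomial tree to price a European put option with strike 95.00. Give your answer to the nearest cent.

Risk-neutral probability p = (1 + 0.09 − 0.9)/(1.25 − 0.9) = 0.1900/0.3500 = 0.5429
Terminal stock prices: S_uu = 179.7, S_ud = 129.4, S_dd = 93.15
Terminal payoffs (K − S): max(-84.69, 0) = 0, max(-34.38, 0) = 0, max(1.85, 0) = 1.85
Node u (S = 143.8): V_u = 1/1.09·[0.5429·0.0000 + 0.4571·0.0000] = 0.0000
Node d (S = 103.5): V_d = 1/1.09·[0.5429·0.0000 + 0.4571·1.8500] = 0.7759
Node 0 (S = 115): V_0 = 1/1.09·[0.5429·0.0000 + 0.4571·0.7759] = 0.3254

0.33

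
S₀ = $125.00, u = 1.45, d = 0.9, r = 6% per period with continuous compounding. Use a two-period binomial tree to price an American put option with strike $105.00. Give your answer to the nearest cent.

$1.66

Risk-neutral probability p = (e^0.06 − 0.9)/(1.45 − 0.9) = 0.1618/0.5500 = 0.2942
Terminal stock prices: S_uu = 262.8, S_ud = 163.1, S_dd = 101.2
Terminal payoffs (K − S): max(-157.8, 0) = 0, max(-58.12, 0) = 0, max(3.75, 0) = 3.75
Node u (S = 181.2): continuation = e^(−0.06)·[0.2942·0.0000 + 0.7058·0.0000] = 0.0000; exercise value = 0.0000 ≤ continuation, so V_u = 0.0000
Node d (S = 112.5): continuation = e^(−0.06)·[0.2942·0.0000 + 0.7058·3.7500] = 2.4924; exercise value = 0.0000 ≤ continuation, so V_d = 2.4924
Node 0 (S = 125): continuation = e^(−0.06)·[0.2942·0.0000 + 0.7058·2.4924] = 1.6566; exercise value = 0.0000 ≤ continuation, so V_0 = 1.6566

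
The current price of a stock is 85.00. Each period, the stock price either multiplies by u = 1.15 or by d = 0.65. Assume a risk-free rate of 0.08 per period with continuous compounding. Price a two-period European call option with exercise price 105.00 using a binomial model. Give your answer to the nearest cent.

Risk-neutral probability p = (e^0.08 − 0.65)/(1.15 − 0.65) = 0.4333/0.5000 = 0.8666
Terminal stock prices: S_uu = 112.4, S_ud = 63.54, S_dd = 35.91
Terminal payoffs (S − K): max(7.412, 0) = 7.412, max(-41.46, 0) = 0, max(-69.09, 0) = 0
Node u (S = 97.75): V_u = e^(−0.08)·[0.8666·7.4125 + 0.1334·0.0000] = 5.9296
Node d (S = 55.25): V_d = e^(−0.08)·[0.8666·0.0000 + 0.1334·0.0000] = 0.0000
Node 0 (S = 85): V_0 = e^(−0.08)·[0.8666·5.9296 + 0.1334·0.0000] = 4.7434

4.74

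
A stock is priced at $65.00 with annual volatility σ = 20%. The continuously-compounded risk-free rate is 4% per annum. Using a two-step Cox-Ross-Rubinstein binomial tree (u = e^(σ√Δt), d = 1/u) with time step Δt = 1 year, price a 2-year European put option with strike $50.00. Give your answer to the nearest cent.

$1.19

CRR parameters: u = e^(σ√Δt) = e^(0.2·√1) = 1.2214, d = 1/u = 0.8187
Per-period rate: rΔt = 0.04·1 = 0.04, so R = e^0.04 = 1.0408
Risk-neutral probability p = (e^0.04 − 0.8187)/(1.2214 − 0.8187) = 0.2221/0.4027 = 0.5515
Terminal stock prices: S_uu = 96.97, S_ud = 65, S_dd = 43.57
Terminal payoffs (K − S): max(-46.97, 0) = 0, max(-15, 0) = 0, max(6.429, 0) = 6.429
Node u (S = 79.39): V_u = e^(−0.04)·[0.5515·0.0000 + 0.4485·0.0000] = 0.0000
Node d (S = 53.22): V_d = e^(−0.04)·[0.5515·0.0000 + 0.4485·6.4292] = 2.7703
Node 0 (S = 65): V_0 = e^(−0.04)·[0.5515·0.0000 + 0.4485·2.7703] = 1.1937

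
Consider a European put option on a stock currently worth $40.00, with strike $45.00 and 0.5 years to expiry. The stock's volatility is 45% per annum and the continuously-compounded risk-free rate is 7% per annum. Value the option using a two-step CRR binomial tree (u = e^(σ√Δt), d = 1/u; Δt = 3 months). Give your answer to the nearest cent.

$7.44

CRR parameters: u = e^(σ√Δt) = e^(0.45·√0.25) = 1.2523, d = 1/u = 0.7985
Per-period rate: rΔt = 0.07·0.25 = 0.0175, so R = e^0.0175 = 1.0177
Risk-neutral probability p = (e^0.0175 − 0.7985)/(1.2523 − 0.7985) = 0.2191/0.4538 = 0.4829
Terminal stock prices: S_uu = 62.73, S_ud = 40, S_dd = 25.51
Terminal payoffs (K − S): max(-17.73, 0) = 0, max(5, 0) = 5, max(19.49, 0) = 19.49
Node u (S = 50.09): V_u = e^(−0.0175)·[0.4829·0.0000 + 0.5171·5.0000] = 2.5407
Node d (S = 31.94): V_d = e^(−0.0175)·[0.4829·5.0000 + 0.5171·19.4949] = 12.2787
Node 0 (S = 40): V_0 = e^(−0.0175)·[0.4829·2.5407 + 0.5171·12.2787] = 7.4449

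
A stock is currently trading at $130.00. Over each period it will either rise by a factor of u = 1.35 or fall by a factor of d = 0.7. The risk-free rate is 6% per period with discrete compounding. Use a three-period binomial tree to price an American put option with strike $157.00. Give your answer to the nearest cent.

$35.29

Risk-neutral probability p = (1 + 0.06 − 0.7)/(1.35 − 0.7) = 0.3600/0.6500 = 0.5538
Terminal stock prices: S_uuu = 319.8, S_uud = 165.8, S_udd = 85.99, S_ddd = 44.59
Terminal payoffs (K − S): max(-162.8, 0) = 0, max(-8.848, 0) = 0, max(71.01, 0) = 71.01, max(112.4, 0) = 112.4
Node uu (S = 236.9): continuation = 1/1.06·[0.5538·0.0000 + 0.4462·0.0000] = 0.0000; exercise value = 0.0000 ≤ continuation, so V_uu = 0.0000
Node ud (S = 122.8): continuation = 1/1.06·[0.5538·0.0000 + 0.4462·71.0050] = 29.8860; exercise value = 34.1500 > continuation, so V_ud = 34.1500 (exercise)
Node dd (S = 63.7): continuation = 1/1.06·[0.5538·71.0050 + 0.4462·112.4100] = 84.4132; exercise value = 93.3000 > continuation, so V_dd = 93.3000 (exercise)
Node u (S = 175.5): continuation = 1/1.06·[0.5538·0.0000 + 0.4462·34.1500] = 14.3737; exercise value = 0.0000 ≤ continuation, so V_u = 14.3737
Node d (S = 91): continuation = 1/1.06·[0.5538·34.1500 + 0.4462·93.3000] = 57.1132; exercise value = 66.0000 > continuation, so V_d = 66.0000 (exercise)
Node 0 (S = 130): continuation = 1/1.06·[0.5538·14.3737 + 0.4462·66.0000] = 35.2896; exercise value = 27.0000 ≤ continuation, so V_0 = 35.2896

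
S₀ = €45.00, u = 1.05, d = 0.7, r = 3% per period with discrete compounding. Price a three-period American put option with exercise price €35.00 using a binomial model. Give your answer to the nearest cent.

€0.30

Risk-neutral probability p = (1 + 0.03 − 0.7)/(1.05 − 0.7) = 0.3300/0.3500 = 0.9429
Terminal stock prices: S_uuu = 52.09, S_uud = 34.73, S_udd = 23.15, S_ddd = 15.43
Terminal payoffs (K − S): max(-17.09, 0) = 0, max(0.2713, 0) = 0.2713, max(11.85, 0) = 11.85, max(19.57, 0) = 19.57
Node uu (S = 49.61): continuation = 1/1.03·[0.9429·0.0000 + 0.0571·0.2713] = 0.0150; exercise value = 0.0000 ≤ continuation, so V_uu = 0.0150
Node ud (S = 33.07): continuation = 1/1.03·[0.9429·0.2713 + 0.0571·11.8475] = 0.9056; exercise value = 1.9250 > continuation, so V_ud = 1.9250 (exercise)
Node dd (S = 22.05): continuation = 1/1.03·[0.9429·11.8475 + 0.0571·19.5650] = 11.9306; exercise value = 12.9500 > continuation, so V_dd = 12.9500 (exercise)
Node u (S = 47.25): continuation = 1/1.03·[0.9429·0.0150 + 0.0571·1.9250] = 0.1206; exercise value = 0.0000 ≤ continuation, so V_u = 0.1206
Node d (S = 31.5): continuation = 1/1.03·[0.9429·1.9250 + 0.0571·12.9500] = 2.4806; exercise value = 3.5000 > continuation, so V_d = 3.5000 (exercise)
Node 0 (S = 45): continuation = 1/1.03·[0.9429·0.1206 + 0.0571·3.5000] = 0.3045; exercise value = 0.0000 ≤ continuation, so V_0 = 0.3045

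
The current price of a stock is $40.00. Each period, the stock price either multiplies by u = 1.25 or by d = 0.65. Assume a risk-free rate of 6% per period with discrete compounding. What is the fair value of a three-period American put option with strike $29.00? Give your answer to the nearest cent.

Risk-neutral probability p = (1 + 0.06 − 0.65)/(1.25 − 0.65) = 0.4100/0.6000 = 0.6833
Terminal stock prices: S_uuu = 78.12, S_uud = 40.62, S_udd = 21.13, S_ddd = 10.98
Terminal payoffs (K − S): max(-49.12, 0) = 0, max(-11.62, 0) = 0, max(7.875, 0) = 7.875, max(18.02, 0) = 18.02
Node uu (S = 62.5): continuation = 1/1.06·[0.6833·0.0000 + 0.3167·0.0000] = 0.0000; exercise value = 0.0000 ≤ continuation, so V_uu = 0.0000
Node ud (S = 32.5): continuation = 1/1.06·[0.6833·0.0000 + 0.3167·7.8750] = 2.3526; exercise value = 0.0000 ≤ continuation, so V_ud = 2.3526
Node dd (S = 16.9): continuation = 1/1.06·[0.6833·7.8750 + 0.3167·18.0150] = 10.4585; exercise value = 12.1000 > continuation, so V_dd = 12.1000 (exercise)
Node u (S = 50): continuation = 1/1.06·[0.6833·0.0000 + 0.3167·2.3526] = 0.7028; exercise value = 0.0000 ≤ continuation, so V_u = 0.7028
Node d (S = 26): continuation = 1/1.06·[0.6833·2.3526 + 0.3167·12.1000] = 5.1314; exercise value = 3.0000 ≤ continuation, so V_d = 5.1314
Node 0 (S = 40): continuation = 1/1.06·[0.6833·0.7028 + 0.3167·5.1314] = 1.9860; exercise value = 0.0000 ≤ continuation, so V_0 = 1.9860

$1.99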